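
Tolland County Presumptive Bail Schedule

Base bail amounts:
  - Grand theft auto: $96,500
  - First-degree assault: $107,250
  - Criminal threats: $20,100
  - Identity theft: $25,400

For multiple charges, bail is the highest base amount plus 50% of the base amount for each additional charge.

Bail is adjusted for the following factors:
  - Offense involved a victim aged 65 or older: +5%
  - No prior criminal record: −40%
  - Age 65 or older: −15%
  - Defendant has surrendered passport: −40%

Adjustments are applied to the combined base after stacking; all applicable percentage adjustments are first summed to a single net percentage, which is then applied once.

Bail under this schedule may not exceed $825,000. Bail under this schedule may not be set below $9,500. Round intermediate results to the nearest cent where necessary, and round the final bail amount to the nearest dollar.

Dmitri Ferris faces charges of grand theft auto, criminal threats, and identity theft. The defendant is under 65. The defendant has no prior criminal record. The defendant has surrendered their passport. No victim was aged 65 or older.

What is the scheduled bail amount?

Base amounts from the schedule: grand theft auto $96,500; criminal threats $20,100; identity theft $25,400.
Stacking rule: highest base plus 50% of each additional charge. Highest is grand theft auto at $96,500. Additional: $20,100 × 50% = $10,050; $25,400 × 50% = $12,700. Combined base = $96,500 + $22,750 = $119,250.
Net percentage adjustment: −40% −40% = −80%. $119,250 × 0.2 = $23,850.
$23,850 is within the $825,000 maximum.
$23,850 is at or above the $9,500 minimum.

$23,850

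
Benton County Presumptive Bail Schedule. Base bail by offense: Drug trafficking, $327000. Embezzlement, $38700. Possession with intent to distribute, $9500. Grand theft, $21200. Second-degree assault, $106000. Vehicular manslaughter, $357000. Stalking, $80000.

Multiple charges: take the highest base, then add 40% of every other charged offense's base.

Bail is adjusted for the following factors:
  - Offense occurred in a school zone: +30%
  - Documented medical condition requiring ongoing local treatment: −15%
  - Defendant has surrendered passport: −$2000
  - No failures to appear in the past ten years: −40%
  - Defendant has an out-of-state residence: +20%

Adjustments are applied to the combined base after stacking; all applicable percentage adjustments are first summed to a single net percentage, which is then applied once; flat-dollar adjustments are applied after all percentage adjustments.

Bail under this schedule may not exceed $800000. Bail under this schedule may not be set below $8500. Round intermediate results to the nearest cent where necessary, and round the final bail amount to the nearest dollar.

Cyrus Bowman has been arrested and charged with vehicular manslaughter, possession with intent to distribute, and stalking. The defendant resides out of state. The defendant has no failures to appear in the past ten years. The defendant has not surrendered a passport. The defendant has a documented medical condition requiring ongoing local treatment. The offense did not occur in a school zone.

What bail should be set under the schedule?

Base amounts from the schedule: vehicular manslaughter $357000; possession with intent to distribute $9500; stalking $80000.
Stacking rule: highest base plus 40% of each additional charge. Highest is vehicular manslaughter at $357000. Additional: $9500 × 40% = $3800; $80000 × 40% = $32000. Combined base = $357000 + $35800 = $392800.
Net percentage adjustment: −15% −40% +20% = −35%. $392800 × 0.65 = $255320.
$255320 is within the $800000 maximum.
$255320 is at or above the $8500 minimum.

$255320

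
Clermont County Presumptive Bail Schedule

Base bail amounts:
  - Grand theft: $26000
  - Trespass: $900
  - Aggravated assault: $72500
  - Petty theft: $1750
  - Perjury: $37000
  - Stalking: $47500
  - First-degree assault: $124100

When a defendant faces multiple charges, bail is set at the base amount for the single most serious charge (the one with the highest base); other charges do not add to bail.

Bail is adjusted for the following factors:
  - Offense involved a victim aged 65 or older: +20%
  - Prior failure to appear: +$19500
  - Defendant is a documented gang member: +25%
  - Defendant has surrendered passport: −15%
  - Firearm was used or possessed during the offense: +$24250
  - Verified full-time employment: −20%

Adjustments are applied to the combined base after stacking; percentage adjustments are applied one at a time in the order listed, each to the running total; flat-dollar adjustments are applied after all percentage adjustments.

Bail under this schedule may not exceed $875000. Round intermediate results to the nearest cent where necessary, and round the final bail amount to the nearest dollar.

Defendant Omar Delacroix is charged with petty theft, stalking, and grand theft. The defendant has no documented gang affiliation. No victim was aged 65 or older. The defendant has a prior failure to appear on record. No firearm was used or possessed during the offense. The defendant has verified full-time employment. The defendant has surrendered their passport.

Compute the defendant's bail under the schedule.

$51800

Base amounts from the schedule: petty theft $1750; stalking $47500; grand theft $26000.
Stacking rule: use the highest base only. Highest is stalking at $47500. Combined base = $47500.
Defendant has surrendered passport (−15%): $47500 × 0.85 = $40375.
Verified full-time employment (−20%): $40375 × 0.8 = $32300.
Prior failure to appear (+$19500 flat): $32300 + $19500 = $51800.
$51800 is within the $875000 maximum.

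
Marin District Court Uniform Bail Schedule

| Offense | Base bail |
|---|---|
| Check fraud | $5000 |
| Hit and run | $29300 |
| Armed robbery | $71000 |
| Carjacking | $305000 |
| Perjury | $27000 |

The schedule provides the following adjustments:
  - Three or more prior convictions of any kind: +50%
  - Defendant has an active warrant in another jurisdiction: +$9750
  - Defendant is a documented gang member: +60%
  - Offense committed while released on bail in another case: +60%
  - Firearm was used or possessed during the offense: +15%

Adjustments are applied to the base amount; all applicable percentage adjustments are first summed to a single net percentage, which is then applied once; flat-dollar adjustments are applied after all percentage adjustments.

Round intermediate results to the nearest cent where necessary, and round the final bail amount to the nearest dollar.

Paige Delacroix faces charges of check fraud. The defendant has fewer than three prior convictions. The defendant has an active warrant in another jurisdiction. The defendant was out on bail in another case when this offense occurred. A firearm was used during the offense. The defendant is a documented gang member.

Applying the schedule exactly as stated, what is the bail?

$21500

Base amounts from the schedule: check fraud $5000.
Single charge. Combined base = $5000.
Net percentage adjustment: +60% +60% +15% = +135%. $5000 × 2.35 = $11750.
Defendant has an active warrant in another jurisdiction (+$9750 flat): $11750 + $9750 = $21500.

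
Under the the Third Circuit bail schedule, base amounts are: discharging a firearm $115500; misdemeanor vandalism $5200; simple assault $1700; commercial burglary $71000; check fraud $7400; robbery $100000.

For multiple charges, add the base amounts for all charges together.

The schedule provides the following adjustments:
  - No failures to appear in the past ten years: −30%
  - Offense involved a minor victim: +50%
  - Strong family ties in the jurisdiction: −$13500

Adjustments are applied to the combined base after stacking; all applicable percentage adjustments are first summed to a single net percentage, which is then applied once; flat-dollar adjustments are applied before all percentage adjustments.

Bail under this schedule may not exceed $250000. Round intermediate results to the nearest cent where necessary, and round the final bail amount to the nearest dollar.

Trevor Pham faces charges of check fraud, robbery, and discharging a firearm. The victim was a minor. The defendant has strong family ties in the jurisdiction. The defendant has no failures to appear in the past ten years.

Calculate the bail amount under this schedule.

Base amounts from the schedule: check fraud $7400; robbery $100000; discharging a firearm $115500.
Stacking rule: sum of all bases. $7400 + $100000 + $115500 = $222900.
Strong family ties in the jurisdiction (−$13500 flat): $222900 − $13500 = $209400.
Net percentage adjustment: −30% +50% = +20%. $209400 × 1.2 = $251280.
Result $251280 exceeds the maximum of $250000; bail is capped at $250000.

$250000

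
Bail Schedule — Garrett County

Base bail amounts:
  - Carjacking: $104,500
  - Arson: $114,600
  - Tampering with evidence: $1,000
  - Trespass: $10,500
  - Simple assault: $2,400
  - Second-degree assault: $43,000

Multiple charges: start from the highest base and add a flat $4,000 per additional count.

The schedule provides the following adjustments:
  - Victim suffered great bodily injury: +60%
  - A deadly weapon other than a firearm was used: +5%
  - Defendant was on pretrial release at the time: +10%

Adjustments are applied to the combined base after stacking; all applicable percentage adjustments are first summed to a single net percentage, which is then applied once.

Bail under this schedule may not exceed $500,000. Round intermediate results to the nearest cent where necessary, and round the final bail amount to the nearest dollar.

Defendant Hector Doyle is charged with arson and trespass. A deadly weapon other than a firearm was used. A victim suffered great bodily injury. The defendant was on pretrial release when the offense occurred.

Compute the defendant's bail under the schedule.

$207,550

Base amounts from the schedule: arson $114,600; trespass $10,500.
Stacking rule: highest base plus $4,000 per additional charge. Highest is arson at $114,600; 1 additional charge → +$4,000. Combined base = $118,600.
Net percentage adjustment: +60% +5% +10% = +75%. $118,600 × 1.75 = $207,550.
$207,550 is within the $500,000 maximum.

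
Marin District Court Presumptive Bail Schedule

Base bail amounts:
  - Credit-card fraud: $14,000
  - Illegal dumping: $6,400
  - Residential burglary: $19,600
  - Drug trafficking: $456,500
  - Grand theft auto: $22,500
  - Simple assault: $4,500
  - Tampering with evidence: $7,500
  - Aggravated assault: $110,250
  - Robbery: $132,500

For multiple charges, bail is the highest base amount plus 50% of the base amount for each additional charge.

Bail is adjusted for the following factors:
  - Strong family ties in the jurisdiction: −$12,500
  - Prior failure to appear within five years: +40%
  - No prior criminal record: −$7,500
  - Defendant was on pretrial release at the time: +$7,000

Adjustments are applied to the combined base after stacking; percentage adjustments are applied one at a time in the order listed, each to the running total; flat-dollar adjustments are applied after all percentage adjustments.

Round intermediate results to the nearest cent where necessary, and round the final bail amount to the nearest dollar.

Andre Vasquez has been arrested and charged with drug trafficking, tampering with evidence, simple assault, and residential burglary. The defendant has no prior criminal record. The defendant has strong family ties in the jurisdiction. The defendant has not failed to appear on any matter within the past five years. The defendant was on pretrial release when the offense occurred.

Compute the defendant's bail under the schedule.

Base amounts from the schedule: drug trafficking $456,500; tampering with evidence $7,500; simple assault $4,500; residential burglary $19,600.
Stacking rule: highest base plus 50% of each additional charge. Highest is drug trafficking at $456,500. Additional: $7,500 × 50% = $3,750; $4,500 × 50% = $2,250; $19,600 × 50% = $9,800. Combined base = $456,500 + $15,800 = $472,300.
Strong family ties in the jurisdiction (−$12,500 flat): $472,300 − $12,500 = $459,800.
No prior criminal record (−$7,500 flat): $459,800 − $7,500 = $452,300.
Defendant was on pretrial release at the time (+$7,000 flat): $452,300 + $7,000 = $459,300.

$459,300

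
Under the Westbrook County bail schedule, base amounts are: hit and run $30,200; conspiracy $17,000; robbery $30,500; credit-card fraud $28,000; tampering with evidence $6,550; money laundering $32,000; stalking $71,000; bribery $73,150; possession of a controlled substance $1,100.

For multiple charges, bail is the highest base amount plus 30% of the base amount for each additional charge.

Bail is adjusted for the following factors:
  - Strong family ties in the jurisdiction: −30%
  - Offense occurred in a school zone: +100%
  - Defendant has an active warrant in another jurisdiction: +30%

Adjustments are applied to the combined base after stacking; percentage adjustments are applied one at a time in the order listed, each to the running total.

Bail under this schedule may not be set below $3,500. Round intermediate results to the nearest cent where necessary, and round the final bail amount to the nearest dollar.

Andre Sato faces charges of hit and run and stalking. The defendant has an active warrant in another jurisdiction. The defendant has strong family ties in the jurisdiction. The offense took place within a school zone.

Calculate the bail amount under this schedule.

$145,709

Base amounts from the schedule: hit and run $30,200; stalking $71,000.
Stacking rule: highest base plus 30% of each additional charge. Highest is stalking at $71,000. Additional: $30,200 × 30% = $9,060. Combined base = $71,000 + $9,060 = $80,060.
Strong family ties in the jurisdiction (−30%): $80,060 × 0.7 = $56,042.
Offense occurred in a school zone (+100%): $56,042 × 2 = $112,084.
Defendant has an active warrant in another jurisdiction (+30%): $112,084 × 1.3 = $145,709.20.
$145,709.20 is at or above the $3,500 minimum.
Rounded to the nearest dollar: $145,709.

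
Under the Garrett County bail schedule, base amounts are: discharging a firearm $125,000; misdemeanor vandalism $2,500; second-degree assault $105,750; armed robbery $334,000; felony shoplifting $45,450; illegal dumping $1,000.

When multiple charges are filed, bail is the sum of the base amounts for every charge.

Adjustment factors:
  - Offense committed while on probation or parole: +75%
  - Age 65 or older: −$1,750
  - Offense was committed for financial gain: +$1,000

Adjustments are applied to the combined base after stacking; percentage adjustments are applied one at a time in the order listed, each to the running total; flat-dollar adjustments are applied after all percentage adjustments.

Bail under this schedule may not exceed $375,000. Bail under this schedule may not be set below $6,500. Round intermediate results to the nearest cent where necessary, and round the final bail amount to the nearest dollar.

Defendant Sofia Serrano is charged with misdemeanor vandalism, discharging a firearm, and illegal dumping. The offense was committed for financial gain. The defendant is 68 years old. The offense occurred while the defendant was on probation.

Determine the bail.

$224,125

Base amounts from the schedule: misdemeanor vandalism $2,500; discharging a firearm $125,000; illegal dumping $1,000.
Stacking rule: sum of all bases. $2,500 + $125,000 + $1,000 = $128,500.
Offense committed while on probation or parole (+75%): $128,500 × 1.75 = $224,875.
Age 65 or older (−$1,750 flat): $224,875 − $1,750 = $223,125.
Offense was committed for financial gain (+$1,000 flat): $223,125 + $1,000 = $224,125.
$224,125 is within the $375,000 maximum.
$224,125 is at or above the $6,500 minimum.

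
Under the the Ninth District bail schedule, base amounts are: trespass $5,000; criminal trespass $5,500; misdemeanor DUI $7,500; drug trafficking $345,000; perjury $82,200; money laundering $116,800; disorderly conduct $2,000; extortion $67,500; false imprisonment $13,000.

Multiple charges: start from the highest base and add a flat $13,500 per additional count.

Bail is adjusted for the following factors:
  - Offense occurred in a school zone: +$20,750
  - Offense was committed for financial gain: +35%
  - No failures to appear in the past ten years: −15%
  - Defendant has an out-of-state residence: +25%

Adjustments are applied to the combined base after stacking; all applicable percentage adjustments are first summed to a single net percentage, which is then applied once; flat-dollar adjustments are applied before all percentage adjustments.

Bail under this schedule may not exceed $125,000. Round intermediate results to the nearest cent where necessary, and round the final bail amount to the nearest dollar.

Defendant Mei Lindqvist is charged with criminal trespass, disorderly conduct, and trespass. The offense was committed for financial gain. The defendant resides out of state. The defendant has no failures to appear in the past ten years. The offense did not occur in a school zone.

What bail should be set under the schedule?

$47,125

Base amounts from the schedule: criminal trespass $5,500; disorderly conduct $2,000; trespass $5,000.
Stacking rule: highest base plus $13,500 per additional charge. Highest is criminal trespass at $5,500; 2 additional charges → +$27,000. Combined base = $32,500.
Net percentage adjustment: +35% −15% +25% = +45%. $32,500 × 1.45 = $47,125.
$47,125 is within the $125,000 maximum.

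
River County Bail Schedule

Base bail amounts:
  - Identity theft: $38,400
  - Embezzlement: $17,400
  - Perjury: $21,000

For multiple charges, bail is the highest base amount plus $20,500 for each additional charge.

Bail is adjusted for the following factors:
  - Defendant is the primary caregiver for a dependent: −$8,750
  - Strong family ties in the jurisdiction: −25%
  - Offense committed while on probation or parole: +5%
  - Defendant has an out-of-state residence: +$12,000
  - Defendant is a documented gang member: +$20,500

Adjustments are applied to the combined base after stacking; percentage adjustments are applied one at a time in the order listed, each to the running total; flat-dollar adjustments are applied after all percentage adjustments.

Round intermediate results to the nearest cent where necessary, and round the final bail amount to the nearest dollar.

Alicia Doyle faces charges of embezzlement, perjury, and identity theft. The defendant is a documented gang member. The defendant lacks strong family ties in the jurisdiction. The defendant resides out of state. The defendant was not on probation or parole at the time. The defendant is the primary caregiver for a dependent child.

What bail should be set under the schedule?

$103,150

Base amounts from the schedule: embezzlement $17,400; perjury $21,000; identity theft $38,400.
Stacking rule: highest base plus $20,500 per additional charge. Highest is identity theft at $38,400; 2 additional charges → +$41,000. Combined base = $79,400.
Defendant is the primary caregiver for a dependent (−$8,750 flat): $79,400 − $8,750 = $70,650.
Defendant has an out-of-state residence (+$12,000 flat): $70,650 + $12,000 = $82,650.
Defendant is a documented gang member (+$20,500 flat): $82,650 + $20,500 = $103,150.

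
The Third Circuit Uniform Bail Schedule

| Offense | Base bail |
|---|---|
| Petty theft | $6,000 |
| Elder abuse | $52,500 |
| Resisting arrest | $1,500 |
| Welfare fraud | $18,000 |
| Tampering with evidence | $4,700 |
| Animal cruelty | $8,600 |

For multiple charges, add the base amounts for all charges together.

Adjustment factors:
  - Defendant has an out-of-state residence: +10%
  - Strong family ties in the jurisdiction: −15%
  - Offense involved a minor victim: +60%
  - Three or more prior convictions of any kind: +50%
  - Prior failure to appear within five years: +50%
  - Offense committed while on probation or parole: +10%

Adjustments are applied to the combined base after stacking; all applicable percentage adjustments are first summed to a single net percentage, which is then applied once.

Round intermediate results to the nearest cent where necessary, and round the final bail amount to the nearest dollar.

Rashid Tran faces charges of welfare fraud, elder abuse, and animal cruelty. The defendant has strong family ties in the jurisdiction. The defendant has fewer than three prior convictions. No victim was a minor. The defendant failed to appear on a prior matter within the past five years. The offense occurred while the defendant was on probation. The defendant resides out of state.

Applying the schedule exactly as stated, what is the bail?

$122,605

Base amounts from the schedule: welfare fraud $18,000; elder abuse $52,500; animal cruelty $8,600.
Stacking rule: sum of all bases. $18,000 + $52,500 + $8,600 = $79,100.
Net percentage adjustment: +10% −15% +50% +10% = +55%. $79,100 × 1.55 = $122,605.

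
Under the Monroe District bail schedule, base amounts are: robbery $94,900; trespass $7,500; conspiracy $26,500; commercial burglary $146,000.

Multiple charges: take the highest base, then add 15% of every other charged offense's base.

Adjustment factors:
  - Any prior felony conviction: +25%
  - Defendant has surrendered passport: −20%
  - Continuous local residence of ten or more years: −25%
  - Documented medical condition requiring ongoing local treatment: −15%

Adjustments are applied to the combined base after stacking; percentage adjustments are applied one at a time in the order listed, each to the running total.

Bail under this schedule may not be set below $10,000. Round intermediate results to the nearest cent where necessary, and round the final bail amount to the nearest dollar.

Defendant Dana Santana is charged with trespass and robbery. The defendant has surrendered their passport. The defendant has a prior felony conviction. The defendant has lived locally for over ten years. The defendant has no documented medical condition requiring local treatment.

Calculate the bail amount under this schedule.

$72,019

Base amounts from the schedule: trespass $7,500; robbery $94,900.
Stacking rule: highest base plus 15% of each additional charge. Highest is robbery at $94,900. Additional: $7,500 × 15% = $1,125. Combined base = $94,900 + $1,125 = $96,025.
Any prior felony conviction (+25%): $96,025 × 1.25 = $120,031.25.
Defendant has surrendered passport (−20%): $120,031.25 × 0.8 = $96,025.
Continuous local residence of ten or more years (−25%): $96,025 × 0.75 = $72,018.75.
$72,018.75 is at or above the $10,000 minimum.
Rounded to the nearest dollar: $72,019.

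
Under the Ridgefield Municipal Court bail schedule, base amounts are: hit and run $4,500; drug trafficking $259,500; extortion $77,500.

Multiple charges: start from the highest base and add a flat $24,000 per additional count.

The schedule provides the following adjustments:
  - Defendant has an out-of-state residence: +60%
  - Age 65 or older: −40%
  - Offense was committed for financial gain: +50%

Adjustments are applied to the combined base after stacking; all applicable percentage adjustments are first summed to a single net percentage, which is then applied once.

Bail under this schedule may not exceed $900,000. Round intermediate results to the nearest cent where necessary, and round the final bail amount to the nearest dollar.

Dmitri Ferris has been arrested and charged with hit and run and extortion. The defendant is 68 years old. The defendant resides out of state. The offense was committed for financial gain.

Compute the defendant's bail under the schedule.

Base amounts from the schedule: hit and run $4,500; extortion $77,500.
Stacking rule: highest base plus $24,000 per additional charge. Highest is extortion at $77,500; 1 additional charge → +$24,000. Combined base = $101,500.
Net percentage adjustment: +60% −40% +50% = +70%. $101,500 × 1.7 = $172,550.
$172,550 is within the $900,000 maximum.

$172,550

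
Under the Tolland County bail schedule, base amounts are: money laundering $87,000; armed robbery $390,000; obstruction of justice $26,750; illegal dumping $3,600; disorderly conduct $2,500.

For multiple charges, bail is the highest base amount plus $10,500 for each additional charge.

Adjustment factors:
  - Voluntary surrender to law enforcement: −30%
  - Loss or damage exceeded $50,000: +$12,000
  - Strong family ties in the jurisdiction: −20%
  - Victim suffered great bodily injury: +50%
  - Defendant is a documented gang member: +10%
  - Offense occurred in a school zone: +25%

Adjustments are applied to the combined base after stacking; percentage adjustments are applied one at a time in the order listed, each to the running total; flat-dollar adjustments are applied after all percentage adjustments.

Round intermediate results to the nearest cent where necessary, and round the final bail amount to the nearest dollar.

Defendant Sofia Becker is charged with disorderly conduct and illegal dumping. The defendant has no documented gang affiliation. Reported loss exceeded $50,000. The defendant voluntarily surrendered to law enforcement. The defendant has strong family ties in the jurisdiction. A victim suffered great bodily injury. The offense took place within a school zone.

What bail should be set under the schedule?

$26,805

Base amounts from the schedule: disorderly conduct $2,500; illegal dumping $3,600.
Stacking rule: highest base plus $10,500 per additional charge. Highest is illegal dumping at $3,600; 1 additional charge → +$10,500. Combined base = $14,100.
Voluntary surrender to law enforcement (−30%): $14,100 × 0.7 = $9,870.
Strong family ties in the jurisdiction (−20%): $9,870 × 0.8 = $7,896.
Victim suffered great bodily injury (+50%): $7,896 × 1.5 = $11,844.
Offense occurred in a school zone (+25%): $11,844 × 1.25 = $14,805.
Loss or damage exceeded $50,000 (+$12,000 flat): $14,805 + $12,000 = $26,805.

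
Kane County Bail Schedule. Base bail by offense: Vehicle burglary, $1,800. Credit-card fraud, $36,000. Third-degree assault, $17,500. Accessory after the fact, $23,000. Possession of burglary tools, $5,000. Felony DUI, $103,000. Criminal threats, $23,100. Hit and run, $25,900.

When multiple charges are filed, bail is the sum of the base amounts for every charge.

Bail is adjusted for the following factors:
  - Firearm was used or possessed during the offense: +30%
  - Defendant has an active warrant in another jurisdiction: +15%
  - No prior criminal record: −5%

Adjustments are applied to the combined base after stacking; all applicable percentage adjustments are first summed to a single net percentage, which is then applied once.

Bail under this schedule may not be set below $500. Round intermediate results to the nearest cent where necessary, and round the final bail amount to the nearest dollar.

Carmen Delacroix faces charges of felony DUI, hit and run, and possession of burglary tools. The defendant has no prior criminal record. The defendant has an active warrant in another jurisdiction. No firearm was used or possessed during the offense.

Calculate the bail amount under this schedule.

Base amounts from the schedule: felony DUI $103,000; hit and run $25,900; possession of burglary tools $5,000.
Stacking rule: sum of all bases. $103,000 + $25,900 + $5,000 = $133,900.
Net percentage adjustment: +15% −5% = +10%. $133,900 × 1.1 = $147,290.
$147,290 is at or above the $500 minimum.

$147,290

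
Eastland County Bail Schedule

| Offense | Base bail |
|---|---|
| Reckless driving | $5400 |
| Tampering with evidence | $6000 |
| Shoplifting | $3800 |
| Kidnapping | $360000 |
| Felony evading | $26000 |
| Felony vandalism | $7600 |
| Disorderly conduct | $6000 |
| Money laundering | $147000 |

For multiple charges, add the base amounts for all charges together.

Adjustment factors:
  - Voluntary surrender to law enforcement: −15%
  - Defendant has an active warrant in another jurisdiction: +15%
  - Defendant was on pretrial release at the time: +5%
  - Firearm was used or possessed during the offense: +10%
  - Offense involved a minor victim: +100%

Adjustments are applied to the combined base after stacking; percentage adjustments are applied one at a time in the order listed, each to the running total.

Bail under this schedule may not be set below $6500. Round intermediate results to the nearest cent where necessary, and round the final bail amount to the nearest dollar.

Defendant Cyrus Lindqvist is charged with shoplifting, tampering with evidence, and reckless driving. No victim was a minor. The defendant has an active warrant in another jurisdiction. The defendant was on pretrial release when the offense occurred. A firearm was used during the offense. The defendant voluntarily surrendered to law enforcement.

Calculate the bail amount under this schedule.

$17161

Base amounts from the schedule: shoplifting $3800; tampering with evidence $6000; reckless driving $5400.
Stacking rule: sum of all bases. $3800 + $6000 + $5400 = $15200.
Voluntary surrender to law enforcement (−15%): $15200 × 0.85 = $12920.
Defendant has an active warrant in another jurisdiction (+15%): $12920 × 1.15 = $14858.
Defendant was on pretrial release at the time (+5%): $14858 × 1.05 = $15600.90.
Firearm was used or possessed during the offense (+10%): $15600.90 × 1.1 = $17160.99.
$17160.99 is at or above the $6500 minimum.
Rounded to the nearest dollar: $17161.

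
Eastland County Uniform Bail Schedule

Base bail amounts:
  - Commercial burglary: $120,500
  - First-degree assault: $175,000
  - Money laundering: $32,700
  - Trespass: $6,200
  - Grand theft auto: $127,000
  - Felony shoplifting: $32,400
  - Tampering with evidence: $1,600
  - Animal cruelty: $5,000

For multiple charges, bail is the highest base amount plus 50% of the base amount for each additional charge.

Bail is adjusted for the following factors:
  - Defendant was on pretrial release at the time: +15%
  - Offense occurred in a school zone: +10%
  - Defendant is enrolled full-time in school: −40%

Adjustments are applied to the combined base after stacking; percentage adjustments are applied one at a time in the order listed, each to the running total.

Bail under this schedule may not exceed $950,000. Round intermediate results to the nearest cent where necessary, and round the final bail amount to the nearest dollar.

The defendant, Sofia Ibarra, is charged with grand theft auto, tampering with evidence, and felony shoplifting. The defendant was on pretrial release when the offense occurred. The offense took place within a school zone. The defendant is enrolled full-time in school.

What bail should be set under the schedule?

Base amounts from the schedule: grand theft auto $127,000; tampering with evidence $1,600; felony shoplifting $32,400.
Stacking rule: highest base plus 50% of each additional charge. Highest is grand theft auto at $127,000. Additional: $1,600 × 50% = $800; $32,400 × 50% = $16,200. Combined base = $127,000 + $17,000 = $144,000.
Defendant was on pretrial release at the time (+15%): $144,000 × 1.15 = $165,600.
Offense occurred in a school zone (+10%): $165,600 × 1.1 = $182,160.
Defendant is enrolled full-time in school (−40%): $182,160 × 0.6 = $109,296.
$109,296 is within the $950,000 maximum.

$109,296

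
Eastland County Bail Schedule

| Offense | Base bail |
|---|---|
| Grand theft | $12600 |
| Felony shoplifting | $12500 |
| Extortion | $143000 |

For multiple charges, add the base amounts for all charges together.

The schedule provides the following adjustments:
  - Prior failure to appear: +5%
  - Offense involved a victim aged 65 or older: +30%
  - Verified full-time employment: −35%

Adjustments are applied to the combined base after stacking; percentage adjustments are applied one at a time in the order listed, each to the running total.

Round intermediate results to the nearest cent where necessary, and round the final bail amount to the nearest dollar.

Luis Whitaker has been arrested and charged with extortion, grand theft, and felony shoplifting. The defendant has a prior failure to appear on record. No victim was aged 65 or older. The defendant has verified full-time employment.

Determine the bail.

Base amounts from the schedule: extortion $143000; grand theft $12600; felony shoplifting $12500.
Stacking rule: sum of all bases. $143000 + $12600 + $12500 = $168100.
Prior failure to appear (+5%): $168100 × 1.05 = $176505.
Verified full-time employment (−35%): $176505 × 0.65 = $114728.25.
Rounded to the nearest dollar: $114728.

$114728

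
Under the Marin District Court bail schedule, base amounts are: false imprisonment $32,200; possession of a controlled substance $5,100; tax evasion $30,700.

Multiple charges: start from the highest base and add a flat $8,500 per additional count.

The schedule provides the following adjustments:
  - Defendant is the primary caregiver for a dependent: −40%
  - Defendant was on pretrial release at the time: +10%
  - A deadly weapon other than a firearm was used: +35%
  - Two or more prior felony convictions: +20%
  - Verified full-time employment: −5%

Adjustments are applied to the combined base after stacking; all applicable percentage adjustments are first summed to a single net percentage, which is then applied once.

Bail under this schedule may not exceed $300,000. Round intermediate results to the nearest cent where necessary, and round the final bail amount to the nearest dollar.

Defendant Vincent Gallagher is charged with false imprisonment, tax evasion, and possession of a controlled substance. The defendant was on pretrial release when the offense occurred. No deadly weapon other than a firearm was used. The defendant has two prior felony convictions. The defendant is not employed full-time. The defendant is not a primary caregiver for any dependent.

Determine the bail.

Base amounts from the schedule: false imprisonment $32,200; tax evasion $30,700; possession of a controlled substance $5,100.
Stacking rule: highest base plus $8,500 per additional charge. Highest is false imprisonment at $32,200; 2 additional charges → +$17,000. Combined base = $49,200.
Net percentage adjustment: +10% +20% = +30%. $49,200 × 1.3 = $63,960.
$63,960 is within the $300,000 maximum.

$63,960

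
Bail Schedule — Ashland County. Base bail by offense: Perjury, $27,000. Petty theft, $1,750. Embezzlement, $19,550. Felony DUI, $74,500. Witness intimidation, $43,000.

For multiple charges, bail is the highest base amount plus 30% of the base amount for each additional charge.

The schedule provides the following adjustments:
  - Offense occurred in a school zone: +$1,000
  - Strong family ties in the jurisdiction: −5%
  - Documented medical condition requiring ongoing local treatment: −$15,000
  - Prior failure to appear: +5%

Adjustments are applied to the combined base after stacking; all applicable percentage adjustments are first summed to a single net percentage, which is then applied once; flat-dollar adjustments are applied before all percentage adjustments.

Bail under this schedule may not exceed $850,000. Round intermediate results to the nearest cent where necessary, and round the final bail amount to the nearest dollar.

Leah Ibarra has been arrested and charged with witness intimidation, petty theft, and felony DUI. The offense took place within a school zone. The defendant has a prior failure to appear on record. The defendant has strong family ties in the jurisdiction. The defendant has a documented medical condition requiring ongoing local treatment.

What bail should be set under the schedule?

$73,925

Base amounts from the schedule: witness intimidation $43,000; petty theft $1,750; felony DUI $74,500.
Stacking rule: highest base plus 30% of each additional charge. Highest is felony DUI at $74,500. Additional: $43,000 × 30% = $12,900; $1,750 × 30% = $525. Combined base = $74,500 + $13,425 = $87,925.
Offense occurred in a school zone (+$1,000 flat): $87,925 + $1,000 = $88,925.
Documented medical condition requiring ongoing local treatment (−$15,000 flat): $88,925 − $15,000 = $73,925.
Net percentage adjustment: −5% +5% = +0%. $73,925 × 1 = $73,925.
$73,925 is within the $850,000 maximum.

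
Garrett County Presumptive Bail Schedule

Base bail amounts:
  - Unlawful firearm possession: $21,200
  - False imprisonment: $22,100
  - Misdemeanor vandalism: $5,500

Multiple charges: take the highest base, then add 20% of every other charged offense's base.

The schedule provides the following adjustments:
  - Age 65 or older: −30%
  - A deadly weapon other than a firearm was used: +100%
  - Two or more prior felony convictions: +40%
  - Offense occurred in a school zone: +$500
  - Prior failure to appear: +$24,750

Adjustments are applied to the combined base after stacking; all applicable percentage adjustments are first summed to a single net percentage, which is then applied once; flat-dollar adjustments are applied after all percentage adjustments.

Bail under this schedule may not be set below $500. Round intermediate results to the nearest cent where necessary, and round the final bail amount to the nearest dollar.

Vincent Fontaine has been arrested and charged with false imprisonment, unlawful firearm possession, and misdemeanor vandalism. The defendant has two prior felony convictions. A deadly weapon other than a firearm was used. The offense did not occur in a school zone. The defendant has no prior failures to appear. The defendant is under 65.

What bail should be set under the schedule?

Base amounts from the schedule: false imprisonment $22,100; unlawful firearm possession $21,200; misdemeanor vandalism $5,500.
Stacking rule: highest base plus 20% of each additional charge. Highest is false imprisonment at $22,100. Additional: $21,200 × 20% = $4,240; $5,500 × 20% = $1,100. Combined base = $22,100 + $5,340 = $27,440.
Net percentage adjustment: +100% +40% = +140%. $27,440 × 2.4 = $65,856.
$65,856 is at or above the $500 minimum.

$65,856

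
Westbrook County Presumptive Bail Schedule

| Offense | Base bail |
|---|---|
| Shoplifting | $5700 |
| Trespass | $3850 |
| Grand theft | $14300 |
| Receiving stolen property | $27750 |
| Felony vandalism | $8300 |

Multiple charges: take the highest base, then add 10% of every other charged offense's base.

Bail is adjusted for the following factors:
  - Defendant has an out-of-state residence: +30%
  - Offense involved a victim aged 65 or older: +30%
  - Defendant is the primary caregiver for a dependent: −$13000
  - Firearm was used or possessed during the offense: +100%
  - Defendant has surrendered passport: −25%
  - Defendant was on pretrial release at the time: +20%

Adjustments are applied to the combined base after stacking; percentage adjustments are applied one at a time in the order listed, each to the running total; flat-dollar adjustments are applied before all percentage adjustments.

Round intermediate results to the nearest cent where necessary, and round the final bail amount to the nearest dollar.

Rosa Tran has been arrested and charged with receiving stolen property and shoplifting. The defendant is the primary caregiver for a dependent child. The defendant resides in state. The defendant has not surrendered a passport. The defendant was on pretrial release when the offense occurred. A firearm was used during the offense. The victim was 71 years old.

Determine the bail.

$47798

Base amounts from the schedule: receiving stolen property $27750; shoplifting $5700.
Stacking rule: highest base plus 10% of each additional charge. Highest is receiving stolen property at $27750. Additional: $5700 × 10% = $570. Combined base = $27750 + $570 = $28320.
Defendant is the primary caregiver for a dependent (−$13000 flat): $28320 − $13000 = $15320.
Offense involved a victim aged 65 or older (+30%): $15320 × 1.3 = $19916.
Firearm was used or possessed during the offense (+100%): $19916 × 2 = $39832.
Defendant was on pretrial release at the time (+20%): $39832 × 1.2 = $47798.40.
Rounded to the nearest dollar: $47798.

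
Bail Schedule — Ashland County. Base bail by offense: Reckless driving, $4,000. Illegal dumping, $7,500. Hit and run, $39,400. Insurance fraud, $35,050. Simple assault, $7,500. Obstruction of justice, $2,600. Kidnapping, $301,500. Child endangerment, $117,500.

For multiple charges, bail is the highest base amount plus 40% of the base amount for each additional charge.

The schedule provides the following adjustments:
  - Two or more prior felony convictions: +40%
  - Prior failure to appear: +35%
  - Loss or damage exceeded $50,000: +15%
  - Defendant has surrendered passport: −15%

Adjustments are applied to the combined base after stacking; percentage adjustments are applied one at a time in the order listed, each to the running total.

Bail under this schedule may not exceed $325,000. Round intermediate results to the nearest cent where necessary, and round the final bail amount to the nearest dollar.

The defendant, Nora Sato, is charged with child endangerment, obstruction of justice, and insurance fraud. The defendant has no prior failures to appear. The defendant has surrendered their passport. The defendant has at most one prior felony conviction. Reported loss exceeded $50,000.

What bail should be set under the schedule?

$129,577

Base amounts from the schedule: child endangerment $117,500; obstruction of justice $2,600; insurance fraud $35,050.
Stacking rule: highest base plus 40% of each additional charge. Highest is child endangerment at $117,500. Additional: $2,600 × 40% = $1,040; $35,050 × 40% = $14,020. Combined base = $117,500 + $15,060 = $132,560.
Loss or damage exceeded $50,000 (+15%): $132,560 × 1.15 = $152,444.
Defendant has surrendered passport (−15%): $152,444 × 0.85 = $129,577.40.
$129,577.40 is within the $325,000 maximum.
Rounded to the nearest dollar: $129,577.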